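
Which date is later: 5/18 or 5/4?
5/18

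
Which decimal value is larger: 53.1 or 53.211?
53.211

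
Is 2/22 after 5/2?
No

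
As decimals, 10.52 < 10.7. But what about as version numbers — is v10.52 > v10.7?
True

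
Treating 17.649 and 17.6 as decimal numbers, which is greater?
17.649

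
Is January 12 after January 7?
Yes. Day 12 comes after day 7 in January — this is a date comparison, not a decimal one (the decimal 1.12 would be smaller than 1.7).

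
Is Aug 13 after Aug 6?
Yes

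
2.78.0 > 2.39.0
True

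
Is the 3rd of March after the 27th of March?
No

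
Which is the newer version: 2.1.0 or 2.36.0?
2.36.0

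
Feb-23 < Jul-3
True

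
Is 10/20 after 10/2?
Yes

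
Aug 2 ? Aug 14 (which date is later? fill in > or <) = <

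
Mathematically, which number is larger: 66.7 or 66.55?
66.7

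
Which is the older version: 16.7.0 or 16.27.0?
16.7.0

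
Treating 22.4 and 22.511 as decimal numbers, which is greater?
22.511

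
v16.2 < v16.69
True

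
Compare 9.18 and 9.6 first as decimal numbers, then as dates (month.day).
As decimals: 9.18 < 9.6. As dates: 9/18 is later than 9/6 (day 18 > day 6).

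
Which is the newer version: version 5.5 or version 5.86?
version 5.86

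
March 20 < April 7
True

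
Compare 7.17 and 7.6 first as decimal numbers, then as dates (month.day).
As decimals: 7.17 < 7.6. As dates: 7/17 is later than 7/6 (day 17 > day 6).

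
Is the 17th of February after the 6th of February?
Yes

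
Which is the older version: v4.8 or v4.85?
v4.8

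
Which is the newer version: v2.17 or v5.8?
v5.8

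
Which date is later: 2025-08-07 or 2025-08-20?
2025-08-20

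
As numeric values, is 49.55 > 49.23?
True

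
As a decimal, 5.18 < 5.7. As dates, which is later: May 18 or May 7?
May 18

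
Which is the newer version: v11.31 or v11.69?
v11.69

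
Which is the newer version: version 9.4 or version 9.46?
version 9.46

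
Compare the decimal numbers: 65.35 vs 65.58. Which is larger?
65.58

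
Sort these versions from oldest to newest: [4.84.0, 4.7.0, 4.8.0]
[4.7.0, 4.8.0, 4.84.0]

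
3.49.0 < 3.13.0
False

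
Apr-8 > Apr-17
False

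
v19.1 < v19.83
True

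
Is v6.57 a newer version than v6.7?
Yes. Version numbers are compared segment by segment as integers, not as decimals: minor version 57 > 7, so v6.57 > v6.7 (even though the decimal 6.57 < 6.7).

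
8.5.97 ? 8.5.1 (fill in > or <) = >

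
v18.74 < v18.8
False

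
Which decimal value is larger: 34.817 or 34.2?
34.817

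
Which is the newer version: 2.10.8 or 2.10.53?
2.10.53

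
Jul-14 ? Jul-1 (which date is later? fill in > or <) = >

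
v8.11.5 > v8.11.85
False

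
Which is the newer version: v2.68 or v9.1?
v9.1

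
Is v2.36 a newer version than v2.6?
Yes. Version numbers are compared segment by segment as integers, not as decimals: minor version 36 > 6, so v2.36 > v2.6 (even though the decimal 2.36 < 2.6).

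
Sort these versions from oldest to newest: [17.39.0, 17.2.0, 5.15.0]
[5.15.0, 17.2.0, 17.39.0]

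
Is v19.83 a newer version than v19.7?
Yes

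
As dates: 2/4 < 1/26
False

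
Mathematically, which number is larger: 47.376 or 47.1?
47.376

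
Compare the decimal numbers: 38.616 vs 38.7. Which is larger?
38.7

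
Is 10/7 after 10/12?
No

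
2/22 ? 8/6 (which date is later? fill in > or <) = <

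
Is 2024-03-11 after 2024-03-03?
Yes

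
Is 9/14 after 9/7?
Yes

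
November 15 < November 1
False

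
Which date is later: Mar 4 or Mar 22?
Mar 22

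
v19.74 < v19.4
False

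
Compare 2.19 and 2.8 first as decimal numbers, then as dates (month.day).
As decimals: 2.19 < 2.8. As dates: 2/19 is later than 2/8 (day 19 > day 8).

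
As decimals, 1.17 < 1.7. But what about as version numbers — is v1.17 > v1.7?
True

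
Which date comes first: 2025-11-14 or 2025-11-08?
2025-11-08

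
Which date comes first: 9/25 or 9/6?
9/6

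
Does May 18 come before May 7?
No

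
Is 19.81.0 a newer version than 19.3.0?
Yes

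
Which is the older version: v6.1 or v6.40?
v6.1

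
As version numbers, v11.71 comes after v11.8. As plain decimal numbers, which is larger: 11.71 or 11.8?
11.8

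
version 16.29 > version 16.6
True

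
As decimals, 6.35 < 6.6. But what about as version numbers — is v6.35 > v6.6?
True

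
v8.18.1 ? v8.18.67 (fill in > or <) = <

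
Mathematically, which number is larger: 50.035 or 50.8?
50.8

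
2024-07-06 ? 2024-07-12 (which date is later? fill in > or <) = <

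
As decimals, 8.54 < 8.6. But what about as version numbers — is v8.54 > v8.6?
True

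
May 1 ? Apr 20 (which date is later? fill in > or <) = >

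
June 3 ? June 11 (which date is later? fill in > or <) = <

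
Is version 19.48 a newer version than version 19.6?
Yes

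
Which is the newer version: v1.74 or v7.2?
v7.2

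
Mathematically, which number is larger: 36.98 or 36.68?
36.98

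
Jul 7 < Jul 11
True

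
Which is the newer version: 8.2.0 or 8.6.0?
8.6.0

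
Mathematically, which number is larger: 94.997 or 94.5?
94.997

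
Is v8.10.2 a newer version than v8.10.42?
No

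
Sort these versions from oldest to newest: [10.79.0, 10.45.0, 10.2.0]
[10.2.0, 10.45.0, 10.79.0]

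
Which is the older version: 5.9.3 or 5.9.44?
5.9.3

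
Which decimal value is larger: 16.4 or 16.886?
16.886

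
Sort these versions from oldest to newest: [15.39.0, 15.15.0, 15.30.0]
[15.15.0, 15.30.0, 15.39.0]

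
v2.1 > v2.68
False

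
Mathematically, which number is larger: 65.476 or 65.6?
65.6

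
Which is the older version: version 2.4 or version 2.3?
version 2.3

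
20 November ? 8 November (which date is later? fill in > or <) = >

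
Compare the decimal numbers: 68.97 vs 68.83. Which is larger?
68.97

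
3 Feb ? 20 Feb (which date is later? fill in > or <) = <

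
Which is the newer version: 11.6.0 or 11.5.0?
11.6.0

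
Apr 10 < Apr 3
False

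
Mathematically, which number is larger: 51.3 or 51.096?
51.3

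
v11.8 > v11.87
False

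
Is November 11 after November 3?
Yes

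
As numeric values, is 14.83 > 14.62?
True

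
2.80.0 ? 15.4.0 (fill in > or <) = <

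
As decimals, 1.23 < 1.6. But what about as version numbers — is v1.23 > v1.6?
True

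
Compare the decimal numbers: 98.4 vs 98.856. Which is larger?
98.856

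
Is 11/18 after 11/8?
Yes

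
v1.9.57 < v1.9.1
False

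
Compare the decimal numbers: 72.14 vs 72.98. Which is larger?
72.98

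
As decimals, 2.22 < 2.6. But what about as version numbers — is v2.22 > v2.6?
True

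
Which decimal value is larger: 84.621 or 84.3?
84.621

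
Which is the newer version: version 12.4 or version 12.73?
version 12.73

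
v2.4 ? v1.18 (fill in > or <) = >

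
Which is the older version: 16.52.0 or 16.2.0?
16.2.0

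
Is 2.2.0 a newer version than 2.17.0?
No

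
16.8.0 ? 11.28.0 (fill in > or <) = >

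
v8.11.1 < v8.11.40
True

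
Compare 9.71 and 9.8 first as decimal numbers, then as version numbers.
As decimals: 9.71 < 9.8. As versions: v9.71 > v9.8 (minor version 71 > 8).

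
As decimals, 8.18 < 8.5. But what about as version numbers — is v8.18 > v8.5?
True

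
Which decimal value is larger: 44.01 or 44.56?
44.56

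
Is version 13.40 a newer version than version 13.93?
No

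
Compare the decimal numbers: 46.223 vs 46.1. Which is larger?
46.223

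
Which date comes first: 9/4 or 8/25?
8/25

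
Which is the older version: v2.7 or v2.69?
v2.7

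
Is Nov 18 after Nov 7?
Yes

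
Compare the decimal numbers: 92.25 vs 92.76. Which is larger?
92.76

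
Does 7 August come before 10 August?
Yes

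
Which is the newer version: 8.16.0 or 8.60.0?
8.60.0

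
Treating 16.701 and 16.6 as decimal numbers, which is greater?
16.701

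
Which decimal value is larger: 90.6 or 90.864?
90.864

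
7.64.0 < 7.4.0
False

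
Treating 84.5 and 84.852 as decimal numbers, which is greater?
84.852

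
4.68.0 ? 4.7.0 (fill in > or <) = >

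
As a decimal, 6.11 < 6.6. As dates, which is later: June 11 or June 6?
June 11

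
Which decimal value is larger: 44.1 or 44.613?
44.613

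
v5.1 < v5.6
True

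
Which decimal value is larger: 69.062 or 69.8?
69.8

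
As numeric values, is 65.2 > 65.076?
True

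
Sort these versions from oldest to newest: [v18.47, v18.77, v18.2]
[v18.2, v18.47, v18.77]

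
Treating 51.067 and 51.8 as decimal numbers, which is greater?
51.8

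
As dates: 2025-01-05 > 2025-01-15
False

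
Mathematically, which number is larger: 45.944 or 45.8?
45.944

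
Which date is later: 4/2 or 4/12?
4/12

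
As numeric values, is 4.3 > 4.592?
False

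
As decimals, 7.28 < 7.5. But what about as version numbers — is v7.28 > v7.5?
True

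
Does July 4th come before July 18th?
Yes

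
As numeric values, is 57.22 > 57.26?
False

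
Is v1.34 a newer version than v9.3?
No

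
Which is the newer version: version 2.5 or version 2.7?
version 2.7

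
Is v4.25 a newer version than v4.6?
Yes. Version numbers are compared segment by segment as integers, not as decimals: minor version 25 > 6, so v4.25 > v4.6 (even though the decimal 4.25 < 4.6).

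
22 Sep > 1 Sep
True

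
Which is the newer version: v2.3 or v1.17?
v2.3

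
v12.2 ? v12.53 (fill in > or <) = <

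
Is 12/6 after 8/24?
Yes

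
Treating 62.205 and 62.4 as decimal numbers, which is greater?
62.4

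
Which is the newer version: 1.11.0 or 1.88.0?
1.88.0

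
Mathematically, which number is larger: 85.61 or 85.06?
85.61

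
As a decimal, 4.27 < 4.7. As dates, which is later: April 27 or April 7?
April 27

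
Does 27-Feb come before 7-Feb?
No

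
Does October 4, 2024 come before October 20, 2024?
Yes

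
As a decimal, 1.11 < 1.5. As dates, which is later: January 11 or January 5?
January 11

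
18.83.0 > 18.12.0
True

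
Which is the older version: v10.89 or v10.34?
v10.34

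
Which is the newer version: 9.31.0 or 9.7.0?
9.31.0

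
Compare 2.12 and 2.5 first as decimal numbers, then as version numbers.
As decimals: 2.12 < 2.5. As versions: v2.12 > v2.5 (minor version 12 > 5).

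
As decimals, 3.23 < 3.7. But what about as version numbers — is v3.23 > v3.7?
True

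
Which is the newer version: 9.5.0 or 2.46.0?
9.5.0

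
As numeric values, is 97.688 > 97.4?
True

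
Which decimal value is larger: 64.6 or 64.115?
64.6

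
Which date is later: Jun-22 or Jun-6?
Jun-22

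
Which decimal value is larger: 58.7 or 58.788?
58.788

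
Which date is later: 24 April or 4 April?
24 April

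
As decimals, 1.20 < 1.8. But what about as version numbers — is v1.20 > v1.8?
True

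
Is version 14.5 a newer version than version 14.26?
No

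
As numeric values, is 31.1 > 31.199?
False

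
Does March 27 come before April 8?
Yes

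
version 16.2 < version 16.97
True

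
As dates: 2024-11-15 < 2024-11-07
False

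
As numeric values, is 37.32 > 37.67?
False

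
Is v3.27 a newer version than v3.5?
Yes. Version numbers are compared segment by segment as integers, not as decimals: minor version 27 > 5, so v3.27 > v3.5 (even though the decimal 3.27 < 3.5).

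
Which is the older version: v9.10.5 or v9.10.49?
v9.10.5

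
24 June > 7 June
True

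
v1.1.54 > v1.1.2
True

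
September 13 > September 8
True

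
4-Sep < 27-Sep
True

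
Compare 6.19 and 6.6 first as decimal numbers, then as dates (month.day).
As decimals: 6.19 < 6.6. As dates: 6/19 is later than 6/6 (day 19 > day 6).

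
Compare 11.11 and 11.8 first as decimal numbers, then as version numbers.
As decimals: 11.11 < 11.8. As versions: v11.11 > v11.8 (minor version 11 > 8).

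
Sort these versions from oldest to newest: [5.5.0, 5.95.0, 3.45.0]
[3.45.0, 5.5.0, 5.95.0]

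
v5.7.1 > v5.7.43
False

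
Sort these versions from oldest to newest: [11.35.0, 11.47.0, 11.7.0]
[11.7.0, 11.35.0, 11.47.0]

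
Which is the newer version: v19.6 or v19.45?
v19.45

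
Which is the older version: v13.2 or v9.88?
v9.88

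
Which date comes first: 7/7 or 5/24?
5/24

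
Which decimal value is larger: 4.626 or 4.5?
4.626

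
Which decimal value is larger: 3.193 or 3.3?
3.3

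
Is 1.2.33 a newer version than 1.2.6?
Yes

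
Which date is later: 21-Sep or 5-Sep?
21-Sep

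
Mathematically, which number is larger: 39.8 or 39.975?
39.975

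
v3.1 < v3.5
True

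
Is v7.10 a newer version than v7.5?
Yes. Version numbers are compared segment by segment as integers, not as decimals: minor version 10 > 5, so v7.10 > v7.5 (even though the decimal 7.10 < 7.5).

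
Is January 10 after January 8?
Yes. Day 10 comes after day 8 in January — this is a date comparison, not a decimal one (the decimal 1.10 would be smaller than 1.8).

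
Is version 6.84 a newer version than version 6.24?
Yes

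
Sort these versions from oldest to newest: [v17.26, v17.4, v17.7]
[v17.4, v17.7, v17.26]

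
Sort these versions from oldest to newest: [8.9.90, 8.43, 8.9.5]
[8.9.5, 8.9.90, 8.43]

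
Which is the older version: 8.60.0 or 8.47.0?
8.47.0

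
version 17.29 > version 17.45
False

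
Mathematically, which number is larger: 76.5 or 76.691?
76.691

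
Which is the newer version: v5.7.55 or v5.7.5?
v5.7.55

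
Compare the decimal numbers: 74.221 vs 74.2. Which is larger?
74.221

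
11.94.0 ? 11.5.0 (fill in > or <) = >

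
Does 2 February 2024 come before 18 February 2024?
Yes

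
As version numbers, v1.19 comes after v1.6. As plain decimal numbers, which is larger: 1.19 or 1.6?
1.6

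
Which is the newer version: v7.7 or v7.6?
v7.7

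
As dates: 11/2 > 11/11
False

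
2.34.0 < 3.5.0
True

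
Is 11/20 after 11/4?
Yes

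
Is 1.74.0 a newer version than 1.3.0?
Yes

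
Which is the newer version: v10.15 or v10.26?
v10.26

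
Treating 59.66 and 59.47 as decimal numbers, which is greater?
59.66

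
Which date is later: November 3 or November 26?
November 26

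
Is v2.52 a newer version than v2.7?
Yes. Version numbers are compared segment by segment as integers, not as decimals: minor version 52 > 7, so v2.52 > v2.7 (even though the decimal 2.52 < 2.7).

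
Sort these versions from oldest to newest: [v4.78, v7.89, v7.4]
[v4.78, v7.4, v7.89]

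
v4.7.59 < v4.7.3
False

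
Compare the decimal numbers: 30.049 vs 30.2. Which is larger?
30.2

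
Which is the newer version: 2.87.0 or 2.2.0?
2.87.0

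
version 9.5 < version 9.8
True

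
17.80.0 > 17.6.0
True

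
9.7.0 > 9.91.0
False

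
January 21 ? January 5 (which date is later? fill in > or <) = >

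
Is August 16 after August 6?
Yes. Day 16 comes after day 6 in August — this is a date comparison, not a decimal one (the decimal 8.16 would be smaller than 8.6).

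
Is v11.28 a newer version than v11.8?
Yes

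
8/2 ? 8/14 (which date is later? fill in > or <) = <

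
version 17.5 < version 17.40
True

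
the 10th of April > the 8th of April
True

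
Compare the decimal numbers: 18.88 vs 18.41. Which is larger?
18.88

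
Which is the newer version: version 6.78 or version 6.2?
version 6.78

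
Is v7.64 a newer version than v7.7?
Yes. Version numbers are compared segment by segment as integers, not as decimals: minor version 64 > 7, so v7.64 > v7.7 (even though the decimal 7.64 < 7.7).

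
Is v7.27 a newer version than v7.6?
Yes. Version numbers are compared segment by segment as integers, not as decimals: minor version 27 > 6, so v7.27 > v7.6 (even though the decimal 7.27 < 7.6).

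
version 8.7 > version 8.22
False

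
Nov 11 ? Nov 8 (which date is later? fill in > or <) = >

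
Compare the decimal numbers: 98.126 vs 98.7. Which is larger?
98.7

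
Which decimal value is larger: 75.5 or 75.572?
75.572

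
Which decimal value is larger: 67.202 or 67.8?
67.8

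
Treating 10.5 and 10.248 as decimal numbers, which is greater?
10.5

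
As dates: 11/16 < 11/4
False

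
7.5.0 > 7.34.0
False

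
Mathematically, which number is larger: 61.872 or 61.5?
61.872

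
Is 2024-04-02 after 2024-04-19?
No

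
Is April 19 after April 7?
Yes. Day 19 comes after day 7 in April — this is a date comparison, not a decimal one (the decimal 4.19 would be smaller than 4.7).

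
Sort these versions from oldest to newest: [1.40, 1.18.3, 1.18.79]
[1.18.3, 1.18.79, 1.40]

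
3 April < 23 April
True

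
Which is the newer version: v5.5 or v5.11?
v5.11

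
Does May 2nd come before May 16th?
Yes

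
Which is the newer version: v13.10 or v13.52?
v13.52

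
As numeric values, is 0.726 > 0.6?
True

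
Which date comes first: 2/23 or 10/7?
2/23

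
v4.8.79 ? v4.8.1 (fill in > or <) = >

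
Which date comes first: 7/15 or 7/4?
7/4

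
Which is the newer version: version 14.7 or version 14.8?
version 14.8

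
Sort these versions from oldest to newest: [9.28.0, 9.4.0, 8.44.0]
[8.44.0, 9.4.0, 9.28.0]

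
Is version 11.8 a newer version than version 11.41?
No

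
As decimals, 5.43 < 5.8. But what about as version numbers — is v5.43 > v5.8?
True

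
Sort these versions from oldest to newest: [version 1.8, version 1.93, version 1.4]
[version 1.4, version 1.8, version 1.93]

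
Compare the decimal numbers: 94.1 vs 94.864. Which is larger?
94.864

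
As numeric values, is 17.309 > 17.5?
False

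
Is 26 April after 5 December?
No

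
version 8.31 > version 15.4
False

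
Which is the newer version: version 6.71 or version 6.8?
version 6.71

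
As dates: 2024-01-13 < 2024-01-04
False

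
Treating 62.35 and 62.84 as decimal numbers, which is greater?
62.84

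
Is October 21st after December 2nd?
No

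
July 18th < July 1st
False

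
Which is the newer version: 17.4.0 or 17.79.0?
17.79.0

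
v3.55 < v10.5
True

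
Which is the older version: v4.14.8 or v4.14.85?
v4.14.8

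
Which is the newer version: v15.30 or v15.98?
v15.98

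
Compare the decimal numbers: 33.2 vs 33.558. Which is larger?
33.558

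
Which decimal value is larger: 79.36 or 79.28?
79.36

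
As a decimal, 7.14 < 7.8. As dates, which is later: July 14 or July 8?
July 14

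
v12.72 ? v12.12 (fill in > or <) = >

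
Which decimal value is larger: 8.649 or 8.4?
8.649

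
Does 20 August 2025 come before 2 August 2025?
No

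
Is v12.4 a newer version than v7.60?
Yes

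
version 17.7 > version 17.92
False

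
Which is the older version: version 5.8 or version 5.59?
version 5.8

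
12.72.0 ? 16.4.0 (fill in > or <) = <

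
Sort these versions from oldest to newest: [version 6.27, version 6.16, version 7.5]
[version 6.16, version 6.27, version 7.5]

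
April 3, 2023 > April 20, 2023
False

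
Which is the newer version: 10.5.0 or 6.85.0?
10.5.0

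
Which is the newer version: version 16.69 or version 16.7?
version 16.69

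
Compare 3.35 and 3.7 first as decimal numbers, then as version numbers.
As decimals: 3.35 < 3.7. As versions: v3.35 > v3.7 (minor version 35 > 7).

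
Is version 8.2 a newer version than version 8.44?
No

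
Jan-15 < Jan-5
False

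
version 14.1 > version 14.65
False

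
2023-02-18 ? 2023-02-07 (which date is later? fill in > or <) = >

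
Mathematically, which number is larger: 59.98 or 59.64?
59.98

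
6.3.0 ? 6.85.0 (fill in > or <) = <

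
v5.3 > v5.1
True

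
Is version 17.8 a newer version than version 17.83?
No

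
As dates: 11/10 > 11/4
True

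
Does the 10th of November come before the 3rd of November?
No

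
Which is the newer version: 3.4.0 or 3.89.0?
3.89.0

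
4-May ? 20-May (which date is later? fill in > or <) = <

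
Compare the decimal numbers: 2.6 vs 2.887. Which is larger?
2.887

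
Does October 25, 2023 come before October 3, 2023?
No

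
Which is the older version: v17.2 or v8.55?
v8.55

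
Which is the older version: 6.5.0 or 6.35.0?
6.5.0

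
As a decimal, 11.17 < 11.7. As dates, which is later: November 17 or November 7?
November 17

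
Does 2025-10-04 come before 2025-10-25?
Yes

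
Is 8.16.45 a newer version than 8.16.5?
Yes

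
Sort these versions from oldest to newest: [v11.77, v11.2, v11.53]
[v11.2, v11.53, v11.77]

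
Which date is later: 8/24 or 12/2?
12/2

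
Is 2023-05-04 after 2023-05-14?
No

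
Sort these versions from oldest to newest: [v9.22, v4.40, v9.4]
[v4.40, v9.4, v9.22]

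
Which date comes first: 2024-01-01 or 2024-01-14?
2024-01-01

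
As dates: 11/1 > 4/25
True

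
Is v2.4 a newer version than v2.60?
No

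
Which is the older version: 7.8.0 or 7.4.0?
7.4.0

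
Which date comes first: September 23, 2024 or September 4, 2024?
September 4, 2024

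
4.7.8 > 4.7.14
False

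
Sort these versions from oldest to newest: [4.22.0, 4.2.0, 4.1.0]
[4.1.0, 4.2.0, 4.22.0]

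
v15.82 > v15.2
True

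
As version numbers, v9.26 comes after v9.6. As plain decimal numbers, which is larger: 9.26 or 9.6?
9.6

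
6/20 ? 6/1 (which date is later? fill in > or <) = >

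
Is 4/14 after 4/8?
Yes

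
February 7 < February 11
True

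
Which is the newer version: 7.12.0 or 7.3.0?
7.12.0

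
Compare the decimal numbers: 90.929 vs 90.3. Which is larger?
90.929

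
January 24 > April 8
False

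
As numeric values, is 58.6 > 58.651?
False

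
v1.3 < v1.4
True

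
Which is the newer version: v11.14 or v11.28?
v11.28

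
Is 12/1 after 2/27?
Yes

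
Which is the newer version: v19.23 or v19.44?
v19.44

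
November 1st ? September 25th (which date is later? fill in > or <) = >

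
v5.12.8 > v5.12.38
False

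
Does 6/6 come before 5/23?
No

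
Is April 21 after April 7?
Yes. Day 21 comes after day 7 in April — this is a date comparison, not a decimal one (the decimal 4.21 would be smaller than 4.7).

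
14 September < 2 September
False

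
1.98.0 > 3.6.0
False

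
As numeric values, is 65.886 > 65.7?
True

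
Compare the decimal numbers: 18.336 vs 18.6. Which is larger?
18.6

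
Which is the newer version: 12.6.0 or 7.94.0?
12.6.0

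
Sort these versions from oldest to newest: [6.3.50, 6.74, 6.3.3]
[6.3.3, 6.3.50, 6.74]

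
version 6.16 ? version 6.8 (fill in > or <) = >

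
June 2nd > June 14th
False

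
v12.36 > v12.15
True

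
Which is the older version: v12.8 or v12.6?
v12.6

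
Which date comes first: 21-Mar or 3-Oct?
21-Mar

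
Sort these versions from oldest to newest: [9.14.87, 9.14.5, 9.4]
[9.4, 9.14.5, 9.14.87]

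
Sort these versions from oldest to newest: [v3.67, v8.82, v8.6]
[v3.67, v8.6, v8.82]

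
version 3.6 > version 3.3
True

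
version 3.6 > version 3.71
False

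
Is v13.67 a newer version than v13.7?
Yes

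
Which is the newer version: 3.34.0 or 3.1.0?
3.34.0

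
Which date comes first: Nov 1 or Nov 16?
Nov 1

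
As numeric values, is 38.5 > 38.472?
True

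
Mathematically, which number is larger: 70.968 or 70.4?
70.968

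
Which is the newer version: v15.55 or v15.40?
v15.55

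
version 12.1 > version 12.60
False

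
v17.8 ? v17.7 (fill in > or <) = >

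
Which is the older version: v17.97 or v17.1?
v17.1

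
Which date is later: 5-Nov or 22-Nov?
22-Nov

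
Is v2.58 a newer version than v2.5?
Yes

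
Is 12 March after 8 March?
Yes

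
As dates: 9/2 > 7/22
True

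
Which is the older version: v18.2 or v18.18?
v18.2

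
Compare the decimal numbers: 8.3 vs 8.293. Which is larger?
8.3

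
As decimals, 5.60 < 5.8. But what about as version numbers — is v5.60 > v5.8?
True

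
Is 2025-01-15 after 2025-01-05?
Yes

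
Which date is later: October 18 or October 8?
October 18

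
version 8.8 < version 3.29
False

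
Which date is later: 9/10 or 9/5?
9/10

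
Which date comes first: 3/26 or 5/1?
3/26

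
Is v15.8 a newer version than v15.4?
Yes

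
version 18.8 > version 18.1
True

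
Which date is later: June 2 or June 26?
June 26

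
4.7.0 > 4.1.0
True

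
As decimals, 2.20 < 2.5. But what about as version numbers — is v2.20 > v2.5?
True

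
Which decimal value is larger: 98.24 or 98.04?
98.24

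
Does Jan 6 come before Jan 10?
Yes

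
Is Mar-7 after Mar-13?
No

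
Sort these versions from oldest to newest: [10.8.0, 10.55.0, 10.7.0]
[10.7.0, 10.8.0, 10.55.0]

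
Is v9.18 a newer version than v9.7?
Yes. Version numbers are compared segment by segment as integers, not as decimals: minor version 18 > 7, so v9.18 > v9.7 (even though the decimal 9.18 < 9.7).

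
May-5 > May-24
False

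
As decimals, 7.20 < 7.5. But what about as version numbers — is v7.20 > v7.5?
True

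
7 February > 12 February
False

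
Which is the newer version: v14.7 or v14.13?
v14.13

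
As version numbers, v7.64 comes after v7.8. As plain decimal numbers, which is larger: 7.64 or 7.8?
7.8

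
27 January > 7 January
True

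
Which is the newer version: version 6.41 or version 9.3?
version 9.3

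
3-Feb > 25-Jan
True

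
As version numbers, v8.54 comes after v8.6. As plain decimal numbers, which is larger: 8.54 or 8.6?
8.6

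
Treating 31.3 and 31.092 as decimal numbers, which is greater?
31.3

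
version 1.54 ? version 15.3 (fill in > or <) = <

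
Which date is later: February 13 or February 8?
February 13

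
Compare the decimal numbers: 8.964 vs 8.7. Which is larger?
8.964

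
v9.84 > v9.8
True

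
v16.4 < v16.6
True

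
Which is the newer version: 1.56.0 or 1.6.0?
1.56.0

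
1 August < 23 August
True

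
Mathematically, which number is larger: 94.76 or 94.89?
94.89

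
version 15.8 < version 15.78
True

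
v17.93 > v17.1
True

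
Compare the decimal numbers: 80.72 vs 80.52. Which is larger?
80.72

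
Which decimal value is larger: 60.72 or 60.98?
60.98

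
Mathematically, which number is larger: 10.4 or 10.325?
10.4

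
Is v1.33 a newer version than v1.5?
Yes. Version numbers are compared segment by segment as integers, not as decimals: minor version 33 > 5, so v1.33 > v1.5 (even though the decimal 1.33 < 1.5).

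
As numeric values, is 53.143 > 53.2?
False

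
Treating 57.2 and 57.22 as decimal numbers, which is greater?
57.22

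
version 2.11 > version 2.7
True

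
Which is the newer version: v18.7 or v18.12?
v18.12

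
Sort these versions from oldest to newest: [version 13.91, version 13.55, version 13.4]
[version 13.4, version 13.55, version 13.91]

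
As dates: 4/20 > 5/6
False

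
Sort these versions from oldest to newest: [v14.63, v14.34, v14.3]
[v14.3, v14.34, v14.63]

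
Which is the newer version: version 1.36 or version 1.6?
version 1.36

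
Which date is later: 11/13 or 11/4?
11/13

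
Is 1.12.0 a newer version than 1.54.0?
No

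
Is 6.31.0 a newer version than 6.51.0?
No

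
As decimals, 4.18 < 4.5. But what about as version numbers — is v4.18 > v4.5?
True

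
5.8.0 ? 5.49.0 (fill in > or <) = <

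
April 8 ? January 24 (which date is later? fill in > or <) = >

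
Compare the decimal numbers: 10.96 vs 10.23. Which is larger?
10.96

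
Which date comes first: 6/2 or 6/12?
6/2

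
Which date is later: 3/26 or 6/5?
6/5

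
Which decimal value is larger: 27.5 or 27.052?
27.5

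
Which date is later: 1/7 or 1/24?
1/24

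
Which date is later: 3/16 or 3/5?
3/16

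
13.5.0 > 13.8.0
False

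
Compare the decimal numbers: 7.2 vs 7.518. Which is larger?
7.518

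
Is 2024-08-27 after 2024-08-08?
Yes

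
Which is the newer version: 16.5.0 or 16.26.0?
16.26.0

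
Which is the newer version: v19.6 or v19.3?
v19.6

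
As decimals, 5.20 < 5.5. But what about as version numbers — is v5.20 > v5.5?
True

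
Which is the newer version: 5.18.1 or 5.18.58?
5.18.58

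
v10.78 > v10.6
True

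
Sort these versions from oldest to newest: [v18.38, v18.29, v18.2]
[v18.2, v18.29, v18.38]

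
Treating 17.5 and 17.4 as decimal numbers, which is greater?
17.5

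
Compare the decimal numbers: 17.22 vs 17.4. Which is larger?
17.4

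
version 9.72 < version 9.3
False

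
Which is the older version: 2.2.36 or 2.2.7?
2.2.7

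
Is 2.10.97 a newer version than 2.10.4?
Yes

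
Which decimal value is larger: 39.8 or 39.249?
39.8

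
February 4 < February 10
True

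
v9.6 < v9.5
False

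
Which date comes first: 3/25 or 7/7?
3/25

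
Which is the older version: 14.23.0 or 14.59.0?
14.23.0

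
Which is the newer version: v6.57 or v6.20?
v6.57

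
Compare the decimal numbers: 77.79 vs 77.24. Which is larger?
77.79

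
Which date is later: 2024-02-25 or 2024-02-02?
2024-02-25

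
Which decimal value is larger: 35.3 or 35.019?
35.3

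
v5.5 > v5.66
False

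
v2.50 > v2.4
True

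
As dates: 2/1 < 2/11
True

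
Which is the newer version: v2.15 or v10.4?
v10.4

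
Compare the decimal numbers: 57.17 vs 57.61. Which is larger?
57.61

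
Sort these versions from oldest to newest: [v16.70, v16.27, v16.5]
[v16.5, v16.27, v16.70]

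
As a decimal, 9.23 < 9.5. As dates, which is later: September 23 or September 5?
September 23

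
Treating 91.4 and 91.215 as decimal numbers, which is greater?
91.4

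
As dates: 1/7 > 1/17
False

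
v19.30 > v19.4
True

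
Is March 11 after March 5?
Yes. Day 11 comes after day 5 in March — this is a date comparison, not a decimal one (the decimal 3.11 would be smaller than 3.5).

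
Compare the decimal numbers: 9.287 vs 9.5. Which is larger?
9.5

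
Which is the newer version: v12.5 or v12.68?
v12.68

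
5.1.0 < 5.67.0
True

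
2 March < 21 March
True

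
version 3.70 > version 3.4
True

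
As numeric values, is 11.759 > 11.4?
True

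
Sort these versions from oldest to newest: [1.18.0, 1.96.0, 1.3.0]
[1.3.0, 1.18.0, 1.96.0]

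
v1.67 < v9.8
True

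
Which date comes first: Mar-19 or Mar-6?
Mar-6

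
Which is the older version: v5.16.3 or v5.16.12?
v5.16.3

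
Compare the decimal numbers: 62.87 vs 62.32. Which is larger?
62.87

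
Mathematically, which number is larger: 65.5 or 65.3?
65.5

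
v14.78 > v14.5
True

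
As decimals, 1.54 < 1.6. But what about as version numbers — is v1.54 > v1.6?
True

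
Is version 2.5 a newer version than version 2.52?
No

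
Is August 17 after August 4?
Yes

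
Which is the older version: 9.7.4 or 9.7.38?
9.7.4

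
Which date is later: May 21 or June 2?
June 2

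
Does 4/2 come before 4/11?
Yes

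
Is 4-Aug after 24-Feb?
Yes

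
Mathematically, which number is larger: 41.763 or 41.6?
41.763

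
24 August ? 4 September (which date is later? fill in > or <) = <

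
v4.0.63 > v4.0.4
True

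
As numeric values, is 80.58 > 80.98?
False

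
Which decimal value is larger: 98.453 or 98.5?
98.5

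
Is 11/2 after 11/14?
No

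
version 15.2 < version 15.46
True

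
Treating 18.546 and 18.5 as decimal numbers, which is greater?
18.546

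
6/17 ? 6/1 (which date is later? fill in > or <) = >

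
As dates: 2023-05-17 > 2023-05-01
True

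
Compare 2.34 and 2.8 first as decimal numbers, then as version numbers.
As decimals: 2.34 < 2.8. As versions: v2.34 > v2.8 (minor version 34 > 8).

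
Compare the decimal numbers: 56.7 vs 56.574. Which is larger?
56.7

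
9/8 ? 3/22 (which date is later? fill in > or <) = >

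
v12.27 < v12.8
False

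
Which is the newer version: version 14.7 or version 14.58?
version 14.58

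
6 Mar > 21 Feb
True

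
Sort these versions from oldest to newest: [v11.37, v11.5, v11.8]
[v11.5, v11.8, v11.37]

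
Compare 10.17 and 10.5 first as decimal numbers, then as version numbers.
As decimals: 10.17 < 10.5. As versions: v10.17 > v10.5 (minor version 17 > 5).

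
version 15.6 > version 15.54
False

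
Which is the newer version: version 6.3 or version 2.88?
version 6.3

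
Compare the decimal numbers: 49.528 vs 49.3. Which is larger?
49.528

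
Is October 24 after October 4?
Yes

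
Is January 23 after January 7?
Yes. Day 23 comes after day 7 in January — this is a date comparison, not a decimal one (the decimal 1.23 would be smaller than 1.7).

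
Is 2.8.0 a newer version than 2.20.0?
No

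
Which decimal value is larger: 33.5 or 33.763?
33.763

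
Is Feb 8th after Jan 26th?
Yes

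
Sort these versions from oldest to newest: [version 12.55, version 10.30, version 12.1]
[version 10.30, version 12.1, version 12.55]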